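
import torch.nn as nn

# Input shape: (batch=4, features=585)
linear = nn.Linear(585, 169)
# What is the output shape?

Input shape: (4, 585)
Output shape: (4, 169)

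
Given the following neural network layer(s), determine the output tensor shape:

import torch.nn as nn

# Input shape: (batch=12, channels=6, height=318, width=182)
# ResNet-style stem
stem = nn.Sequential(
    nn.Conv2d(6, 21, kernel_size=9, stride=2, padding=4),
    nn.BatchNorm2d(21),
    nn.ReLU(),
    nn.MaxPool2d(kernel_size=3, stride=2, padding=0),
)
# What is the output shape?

Input shape: (12, 6, 318, 182)
  -> after Conv2d 9x9 stride=2: (12, 21, 159, 91)
Output shape: (12, 21, 79, 45)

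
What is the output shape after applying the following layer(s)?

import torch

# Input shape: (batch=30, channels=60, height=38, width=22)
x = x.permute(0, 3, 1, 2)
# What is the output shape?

Input shape: (30, 60, 38, 22)
Output shape: (30, 22, 60, 38)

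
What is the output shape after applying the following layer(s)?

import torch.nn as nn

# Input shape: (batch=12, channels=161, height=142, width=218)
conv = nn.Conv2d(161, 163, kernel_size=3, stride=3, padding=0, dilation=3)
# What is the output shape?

Input shape: (12, 161, 142, 218)
Output shape: (12, 163, 46, 71)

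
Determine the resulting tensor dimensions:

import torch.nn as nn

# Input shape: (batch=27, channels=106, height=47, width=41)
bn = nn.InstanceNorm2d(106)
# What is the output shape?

Input shape: (27, 106, 47, 41)
Output shape: (27, 106, 47, 41)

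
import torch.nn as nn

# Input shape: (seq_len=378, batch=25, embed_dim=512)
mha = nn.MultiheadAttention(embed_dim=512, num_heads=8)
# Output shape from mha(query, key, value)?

Input shape: (378, 25, 512)
Output shape: (378, 25, 512)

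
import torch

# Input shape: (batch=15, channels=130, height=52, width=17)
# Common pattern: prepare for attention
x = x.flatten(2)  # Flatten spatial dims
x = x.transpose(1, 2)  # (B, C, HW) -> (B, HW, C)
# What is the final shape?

Input shape: (15, 130, 52, 17)
  -> after flatten(2): (15, 130, 884)
Output shape: (15, 884, 130)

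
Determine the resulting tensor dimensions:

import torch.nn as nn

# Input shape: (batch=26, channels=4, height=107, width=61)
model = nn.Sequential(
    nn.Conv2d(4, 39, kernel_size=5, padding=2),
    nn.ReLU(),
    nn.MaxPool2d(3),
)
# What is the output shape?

Input shape: (26, 4, 107, 61)
  -> after Conv2d: (26, 39, 107, 61)
  -> after ReLU: (26, 39, 107, 61)
Output shape: (26, 39, 35, 20)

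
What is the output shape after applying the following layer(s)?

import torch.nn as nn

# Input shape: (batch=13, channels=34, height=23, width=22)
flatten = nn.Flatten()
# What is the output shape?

Input shape: (13, 34, 23, 22)
Output shape: (13, 17204)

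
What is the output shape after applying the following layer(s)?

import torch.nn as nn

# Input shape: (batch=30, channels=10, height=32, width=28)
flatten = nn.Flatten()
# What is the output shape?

Input shape: (30, 10, 32, 28)
Output shape: (30, 8960)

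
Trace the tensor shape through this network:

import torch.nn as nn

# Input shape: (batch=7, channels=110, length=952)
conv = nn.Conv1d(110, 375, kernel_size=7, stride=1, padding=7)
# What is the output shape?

Input shape: (7, 110, 952)
Output shape: (7, 375, 960)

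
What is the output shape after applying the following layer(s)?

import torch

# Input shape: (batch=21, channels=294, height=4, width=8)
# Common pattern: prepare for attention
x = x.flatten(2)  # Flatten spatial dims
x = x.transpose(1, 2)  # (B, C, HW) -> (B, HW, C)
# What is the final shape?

Input shape: (21, 294, 4, 8)
  -> after flatten(2): (21, 294, 32)
Output shape: (21, 32, 294)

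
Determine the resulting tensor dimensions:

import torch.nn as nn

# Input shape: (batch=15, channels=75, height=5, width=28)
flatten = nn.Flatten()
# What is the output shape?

Input shape: (15, 75, 5, 28)
Output shape: (15, 10500)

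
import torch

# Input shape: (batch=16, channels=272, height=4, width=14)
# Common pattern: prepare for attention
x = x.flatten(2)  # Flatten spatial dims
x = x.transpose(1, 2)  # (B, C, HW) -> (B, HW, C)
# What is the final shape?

Input shape: (16, 272, 4, 14)
  -> after flatten(2): (16, 272, 56)
Output shape: (16, 56, 272)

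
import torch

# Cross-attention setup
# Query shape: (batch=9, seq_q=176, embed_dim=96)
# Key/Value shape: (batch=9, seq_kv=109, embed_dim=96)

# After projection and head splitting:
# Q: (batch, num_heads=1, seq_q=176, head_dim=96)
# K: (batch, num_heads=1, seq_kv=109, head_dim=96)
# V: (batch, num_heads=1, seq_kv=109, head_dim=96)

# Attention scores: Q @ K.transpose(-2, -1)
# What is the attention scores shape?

Input shape: (9, 176, 96)
Output shape: (9, 1, 176, 109)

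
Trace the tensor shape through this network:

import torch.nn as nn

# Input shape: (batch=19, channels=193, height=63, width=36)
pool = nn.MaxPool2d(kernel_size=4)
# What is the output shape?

Input shape: (19, 193, 63, 36)
Output shape: (19, 193, 15, 9)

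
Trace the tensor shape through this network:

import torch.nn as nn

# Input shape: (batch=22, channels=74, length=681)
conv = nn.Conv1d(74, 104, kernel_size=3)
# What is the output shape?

Input shape: (22, 74, 681)
Output shape: (22, 104, 679)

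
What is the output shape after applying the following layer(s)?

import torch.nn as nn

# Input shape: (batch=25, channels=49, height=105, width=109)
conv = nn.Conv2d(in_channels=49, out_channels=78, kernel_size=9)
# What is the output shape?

Input shape: (25, 49, 105, 109)
Output shape: (25, 78, 97, 101)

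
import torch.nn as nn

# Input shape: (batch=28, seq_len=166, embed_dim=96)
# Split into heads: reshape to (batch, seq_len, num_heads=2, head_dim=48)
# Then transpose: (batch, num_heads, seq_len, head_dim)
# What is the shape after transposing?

Input shape: (28, 166, 96)
  -> after reshape: (28, 166, 2, 48)
Output shape: (28, 2, 166, 48)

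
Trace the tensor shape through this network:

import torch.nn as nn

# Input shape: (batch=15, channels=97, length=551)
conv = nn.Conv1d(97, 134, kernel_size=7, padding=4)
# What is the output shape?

Input shape: (15, 97, 551)
Output shape: (15, 134, 553)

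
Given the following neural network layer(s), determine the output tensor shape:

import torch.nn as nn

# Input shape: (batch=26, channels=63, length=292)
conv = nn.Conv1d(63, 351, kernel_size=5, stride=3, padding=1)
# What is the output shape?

Input shape: (26, 63, 292)
Output shape: (26, 351, 97)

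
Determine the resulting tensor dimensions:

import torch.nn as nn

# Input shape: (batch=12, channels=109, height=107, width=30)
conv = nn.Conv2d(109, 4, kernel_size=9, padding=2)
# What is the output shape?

Input shape: (12, 109, 107, 30)
Output shape: (12, 4, 103, 26)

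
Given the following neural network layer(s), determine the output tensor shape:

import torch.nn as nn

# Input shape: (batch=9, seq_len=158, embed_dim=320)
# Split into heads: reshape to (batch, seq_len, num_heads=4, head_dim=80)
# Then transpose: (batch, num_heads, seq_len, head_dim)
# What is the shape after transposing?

Input shape: (9, 158, 320)
  -> after reshape: (9, 158, 4, 80)
Output shape: (9, 4, 158, 80)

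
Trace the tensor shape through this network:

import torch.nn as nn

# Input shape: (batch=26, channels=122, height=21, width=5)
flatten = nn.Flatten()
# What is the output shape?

Input shape: (26, 122, 21, 5)
Output shape: (26, 12810)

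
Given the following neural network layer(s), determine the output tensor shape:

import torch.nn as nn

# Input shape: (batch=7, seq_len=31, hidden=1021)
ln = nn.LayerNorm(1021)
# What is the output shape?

Input shape: (7, 31, 1021)
Output shape: (7, 31, 1021)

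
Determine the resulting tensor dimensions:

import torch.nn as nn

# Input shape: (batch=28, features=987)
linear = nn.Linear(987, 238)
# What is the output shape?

Input shape: (28, 987)
Output shape: (28, 238)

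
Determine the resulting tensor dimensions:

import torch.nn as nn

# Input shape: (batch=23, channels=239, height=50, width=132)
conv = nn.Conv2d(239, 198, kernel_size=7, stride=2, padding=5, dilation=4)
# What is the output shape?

Input shape: (23, 239, 50, 132)
Output shape: (23, 198, 18, 59)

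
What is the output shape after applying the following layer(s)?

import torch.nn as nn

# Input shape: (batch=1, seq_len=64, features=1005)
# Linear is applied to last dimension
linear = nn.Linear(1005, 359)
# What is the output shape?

Input shape: (1, 64, 1005)
Output shape: (1, 64, 359)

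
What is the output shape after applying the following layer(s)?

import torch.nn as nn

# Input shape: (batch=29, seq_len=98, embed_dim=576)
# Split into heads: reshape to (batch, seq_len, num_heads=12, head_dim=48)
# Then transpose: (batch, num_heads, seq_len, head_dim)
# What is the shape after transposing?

Input shape: (29, 98, 576)
  -> after reshape: (29, 98, 12, 48)
Output shape: (29, 12, 98, 48)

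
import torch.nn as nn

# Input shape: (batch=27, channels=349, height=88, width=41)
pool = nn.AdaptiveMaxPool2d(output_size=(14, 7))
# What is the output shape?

Input shape: (27, 349, 88, 41)
Output shape: (27, 349, 14, 7)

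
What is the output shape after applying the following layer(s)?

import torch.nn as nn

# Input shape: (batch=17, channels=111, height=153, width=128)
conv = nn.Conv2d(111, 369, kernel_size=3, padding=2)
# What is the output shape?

Input shape: (17, 111, 153, 128)
Output shape: (17, 369, 155, 130)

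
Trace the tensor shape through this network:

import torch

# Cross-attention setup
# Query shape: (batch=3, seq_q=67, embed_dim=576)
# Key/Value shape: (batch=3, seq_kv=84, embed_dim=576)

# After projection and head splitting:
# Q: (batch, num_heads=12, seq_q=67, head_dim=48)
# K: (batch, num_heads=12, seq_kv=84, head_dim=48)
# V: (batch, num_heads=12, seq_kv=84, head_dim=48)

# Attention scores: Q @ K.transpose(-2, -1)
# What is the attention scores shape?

Input shape: (3, 67, 576)
Output shape: (3, 12, 67, 84)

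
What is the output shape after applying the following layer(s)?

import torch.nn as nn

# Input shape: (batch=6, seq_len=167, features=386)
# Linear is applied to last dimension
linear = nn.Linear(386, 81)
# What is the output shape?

Input shape: (6, 167, 386)
Output shape: (6, 167, 81)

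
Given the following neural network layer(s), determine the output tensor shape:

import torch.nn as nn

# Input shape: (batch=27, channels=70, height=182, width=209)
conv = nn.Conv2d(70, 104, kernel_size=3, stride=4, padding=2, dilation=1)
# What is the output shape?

Input shape: (27, 70, 182, 209)
Output shape: (27, 104, 46, 53)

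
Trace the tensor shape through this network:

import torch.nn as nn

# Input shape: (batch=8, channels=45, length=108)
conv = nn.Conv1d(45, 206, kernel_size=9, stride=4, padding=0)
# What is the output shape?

Input shape: (8, 45, 108)
Output shape: (8, 206, 25)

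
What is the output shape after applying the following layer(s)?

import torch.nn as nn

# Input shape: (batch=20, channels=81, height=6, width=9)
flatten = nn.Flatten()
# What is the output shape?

Input shape: (20, 81, 6, 9)
Output shape: (20, 4374)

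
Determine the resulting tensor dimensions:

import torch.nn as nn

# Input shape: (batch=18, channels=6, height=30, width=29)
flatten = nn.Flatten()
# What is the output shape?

Input shape: (18, 6, 30, 29)
Output shape: (18, 5220)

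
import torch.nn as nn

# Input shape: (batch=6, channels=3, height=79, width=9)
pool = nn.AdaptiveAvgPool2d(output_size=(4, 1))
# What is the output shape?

Input shape: (6, 3, 79, 9)
Output shape: (6, 3, 4, 1)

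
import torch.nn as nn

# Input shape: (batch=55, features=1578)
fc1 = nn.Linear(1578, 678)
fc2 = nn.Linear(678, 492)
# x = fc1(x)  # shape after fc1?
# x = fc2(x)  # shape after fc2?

Input shape: (55, 1578)
  -> after fc1: (55, 678)
Output shape: (55, 492)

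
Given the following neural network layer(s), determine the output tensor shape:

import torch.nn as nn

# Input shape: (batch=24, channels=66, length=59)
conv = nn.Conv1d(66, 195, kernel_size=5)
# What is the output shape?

Input shape: (24, 66, 59)
Output shape: (24, 195, 55)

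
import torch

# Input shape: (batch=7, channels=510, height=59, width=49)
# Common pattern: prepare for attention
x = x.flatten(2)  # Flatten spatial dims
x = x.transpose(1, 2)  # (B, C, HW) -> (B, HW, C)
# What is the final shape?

Input shape: (7, 510, 59, 49)
  -> after flatten(2): (7, 510, 2891)
Output shape: (7, 2891, 510)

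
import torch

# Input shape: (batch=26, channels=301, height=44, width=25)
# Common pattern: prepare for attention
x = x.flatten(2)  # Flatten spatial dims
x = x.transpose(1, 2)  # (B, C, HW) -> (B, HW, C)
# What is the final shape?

Input shape: (26, 301, 44, 25)
  -> after flatten(2): (26, 301, 1100)
Output shape: (26, 1100, 301)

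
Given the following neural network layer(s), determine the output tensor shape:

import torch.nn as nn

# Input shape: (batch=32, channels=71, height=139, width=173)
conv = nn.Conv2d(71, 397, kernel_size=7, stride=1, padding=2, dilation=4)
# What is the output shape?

Input shape: (32, 71, 139, 173)
Output shape: (32, 397, 119, 153)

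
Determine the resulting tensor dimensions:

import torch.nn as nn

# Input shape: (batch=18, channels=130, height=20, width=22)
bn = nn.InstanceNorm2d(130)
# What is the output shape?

Input shape: (18, 130, 20, 22)
Output shape: (18, 130, 20, 22)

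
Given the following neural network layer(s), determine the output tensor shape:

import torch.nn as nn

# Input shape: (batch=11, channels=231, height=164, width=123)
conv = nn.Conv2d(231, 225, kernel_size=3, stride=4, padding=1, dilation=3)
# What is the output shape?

Input shape: (11, 231, 164, 123)
Output shape: (11, 225, 40, 30)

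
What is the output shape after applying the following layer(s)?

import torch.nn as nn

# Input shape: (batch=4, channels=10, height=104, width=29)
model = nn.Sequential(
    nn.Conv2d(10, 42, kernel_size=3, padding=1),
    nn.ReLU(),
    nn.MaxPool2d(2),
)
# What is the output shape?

Input shape: (4, 10, 104, 29)
  -> after Conv2d: (4, 42, 104, 29)
  -> after ReLU: (4, 42, 104, 29)
Output shape: (4, 42, 52, 14)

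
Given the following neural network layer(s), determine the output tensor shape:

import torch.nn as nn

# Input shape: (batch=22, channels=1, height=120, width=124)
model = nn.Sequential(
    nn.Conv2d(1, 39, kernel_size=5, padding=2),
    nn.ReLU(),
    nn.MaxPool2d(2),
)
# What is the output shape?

Input shape: (22, 1, 120, 124)
  -> after Conv2d: (22, 39, 120, 124)
  -> after ReLU: (22, 39, 120, 124)
Output shape: (22, 39, 60, 62)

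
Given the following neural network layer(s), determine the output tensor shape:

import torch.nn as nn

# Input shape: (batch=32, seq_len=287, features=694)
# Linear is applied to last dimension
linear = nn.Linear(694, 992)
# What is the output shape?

Input shape: (32, 287, 694)
Output shape: (32, 287, 992)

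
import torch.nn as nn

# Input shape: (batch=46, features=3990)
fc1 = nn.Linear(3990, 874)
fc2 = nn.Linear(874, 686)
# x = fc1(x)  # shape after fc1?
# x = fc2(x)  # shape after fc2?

Input shape: (46, 3990)
  -> after fc1: (46, 874)
Output shape: (46, 686)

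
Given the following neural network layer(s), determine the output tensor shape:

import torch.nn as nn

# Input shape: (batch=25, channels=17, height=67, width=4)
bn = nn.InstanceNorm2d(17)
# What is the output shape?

Input shape: (25, 17, 67, 4)
Output shape: (25, 17, 67, 4)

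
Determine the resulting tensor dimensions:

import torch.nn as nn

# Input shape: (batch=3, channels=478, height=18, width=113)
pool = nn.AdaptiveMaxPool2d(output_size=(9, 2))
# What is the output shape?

Input shape: (3, 478, 18, 113)
Output shape: (3, 478, 9, 2)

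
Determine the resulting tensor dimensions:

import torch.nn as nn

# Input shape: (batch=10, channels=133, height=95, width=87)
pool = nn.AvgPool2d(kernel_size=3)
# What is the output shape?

Input shape: (10, 133, 95, 87)
Output shape: (10, 133, 31, 29)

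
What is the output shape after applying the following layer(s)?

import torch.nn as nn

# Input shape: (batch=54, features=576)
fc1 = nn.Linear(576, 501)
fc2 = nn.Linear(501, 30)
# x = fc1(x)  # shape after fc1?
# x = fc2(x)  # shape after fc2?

Input shape: (54, 576)
  -> after fc1: (54, 501)
Output shape: (54, 30)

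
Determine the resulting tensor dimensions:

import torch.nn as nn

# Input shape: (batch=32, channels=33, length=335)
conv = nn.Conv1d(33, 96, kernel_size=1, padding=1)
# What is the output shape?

Input shape: (32, 33, 335)
Output shape: (32, 96, 337)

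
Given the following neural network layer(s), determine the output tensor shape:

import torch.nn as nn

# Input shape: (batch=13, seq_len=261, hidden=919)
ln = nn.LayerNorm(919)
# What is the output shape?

Input shape: (13, 261, 919)
Output shape: (13, 261, 919)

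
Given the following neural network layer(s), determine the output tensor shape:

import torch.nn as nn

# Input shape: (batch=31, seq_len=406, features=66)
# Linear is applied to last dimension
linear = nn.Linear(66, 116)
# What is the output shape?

Input shape: (31, 406, 66)
Output shape: (31, 406, 116)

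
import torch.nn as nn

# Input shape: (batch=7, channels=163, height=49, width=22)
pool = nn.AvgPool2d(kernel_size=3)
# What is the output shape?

Input shape: (7, 163, 49, 22)
Output shape: (7, 163, 16, 7)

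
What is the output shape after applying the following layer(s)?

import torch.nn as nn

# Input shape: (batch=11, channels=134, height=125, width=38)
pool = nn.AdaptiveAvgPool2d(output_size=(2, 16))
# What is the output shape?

Input shape: (11, 134, 125, 38)
Output shape: (11, 134, 2, 16)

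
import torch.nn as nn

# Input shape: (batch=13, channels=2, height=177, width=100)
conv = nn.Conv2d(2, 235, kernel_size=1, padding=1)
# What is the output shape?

Input shape: (13, 2, 177, 100)
Output shape: (13, 235, 179, 102)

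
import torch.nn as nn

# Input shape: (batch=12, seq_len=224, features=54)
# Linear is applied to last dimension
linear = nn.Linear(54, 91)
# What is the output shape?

Input shape: (12, 224, 54)
Output shape: (12, 224, 91)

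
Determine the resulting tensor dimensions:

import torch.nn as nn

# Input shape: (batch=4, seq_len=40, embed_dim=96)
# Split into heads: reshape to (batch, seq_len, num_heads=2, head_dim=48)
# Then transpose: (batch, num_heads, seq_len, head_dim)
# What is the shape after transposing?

Input shape: (4, 40, 96)
  -> after reshape: (4, 40, 2, 48)
Output shape: (4, 2, 40, 48)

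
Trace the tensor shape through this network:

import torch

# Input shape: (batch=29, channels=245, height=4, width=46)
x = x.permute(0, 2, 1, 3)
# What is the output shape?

Input shape: (29, 245, 4, 46)
Output shape: (29, 4, 245, 46)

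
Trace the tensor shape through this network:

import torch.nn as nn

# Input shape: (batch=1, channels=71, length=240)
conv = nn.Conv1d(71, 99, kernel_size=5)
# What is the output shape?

Input shape: (1, 71, 240)
Output shape: (1, 99, 236)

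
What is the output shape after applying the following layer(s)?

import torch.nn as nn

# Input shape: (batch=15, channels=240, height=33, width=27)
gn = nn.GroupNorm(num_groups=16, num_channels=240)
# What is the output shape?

Input shape: (15, 240, 33, 27)
Output shape: (15, 240, 33, 27)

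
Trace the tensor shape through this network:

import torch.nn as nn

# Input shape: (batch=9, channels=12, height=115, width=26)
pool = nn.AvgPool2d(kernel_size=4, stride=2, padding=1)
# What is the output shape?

Input shape: (9, 12, 115, 26)
Output shape: (9, 12, 57, 13)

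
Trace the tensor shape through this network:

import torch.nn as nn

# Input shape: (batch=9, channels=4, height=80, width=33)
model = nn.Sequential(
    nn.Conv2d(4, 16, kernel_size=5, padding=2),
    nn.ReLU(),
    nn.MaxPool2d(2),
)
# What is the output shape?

Input shape: (9, 4, 80, 33)
  -> after Conv2d: (9, 16, 80, 33)
  -> after ReLU: (9, 16, 80, 33)
Output shape: (9, 16, 40, 16)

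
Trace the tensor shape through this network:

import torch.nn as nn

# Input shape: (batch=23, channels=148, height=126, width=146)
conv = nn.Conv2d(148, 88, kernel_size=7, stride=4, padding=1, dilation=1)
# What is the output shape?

Input shape: (23, 148, 126, 146)
Output shape: (23, 88, 31, 36)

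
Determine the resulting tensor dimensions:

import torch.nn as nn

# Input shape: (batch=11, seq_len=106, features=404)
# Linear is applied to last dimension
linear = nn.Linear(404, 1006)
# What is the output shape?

Input shape: (11, 106, 404)
Output shape: (11, 106, 1006)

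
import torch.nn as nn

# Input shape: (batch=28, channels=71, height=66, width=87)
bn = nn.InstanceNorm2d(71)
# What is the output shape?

Input shape: (28, 71, 66, 87)
Output shape: (28, 71, 66, 87)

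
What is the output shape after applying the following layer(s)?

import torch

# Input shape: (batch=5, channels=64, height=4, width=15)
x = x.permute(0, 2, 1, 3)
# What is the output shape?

Input shape: (5, 64, 4, 15)
Output shape: (5, 4, 64, 15)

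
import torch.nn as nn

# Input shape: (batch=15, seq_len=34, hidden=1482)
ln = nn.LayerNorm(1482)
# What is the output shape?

Input shape: (15, 34, 1482)
Output shape: (15, 34, 1482)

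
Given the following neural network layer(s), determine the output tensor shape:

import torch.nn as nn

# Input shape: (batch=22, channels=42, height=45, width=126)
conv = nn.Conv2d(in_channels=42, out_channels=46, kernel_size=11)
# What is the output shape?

Input shape: (22, 42, 45, 126)
Output shape: (22, 46, 35, 116)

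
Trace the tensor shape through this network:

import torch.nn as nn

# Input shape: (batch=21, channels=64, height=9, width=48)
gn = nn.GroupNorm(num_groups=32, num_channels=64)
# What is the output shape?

Input shape: (21, 64, 9, 48)
Output shape: (21, 64, 9, 48)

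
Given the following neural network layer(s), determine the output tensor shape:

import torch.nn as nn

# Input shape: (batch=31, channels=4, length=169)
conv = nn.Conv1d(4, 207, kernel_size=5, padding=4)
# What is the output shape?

Input shape: (31, 4, 169)
Output shape: (31, 207, 173)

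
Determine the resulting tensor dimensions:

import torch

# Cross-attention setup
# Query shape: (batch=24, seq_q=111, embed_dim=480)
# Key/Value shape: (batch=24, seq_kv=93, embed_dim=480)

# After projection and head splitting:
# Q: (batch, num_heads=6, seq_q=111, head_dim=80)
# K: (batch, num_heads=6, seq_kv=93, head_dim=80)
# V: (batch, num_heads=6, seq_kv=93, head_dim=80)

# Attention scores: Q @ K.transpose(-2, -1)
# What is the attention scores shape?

Input shape: (24, 111, 480)
Output shape: (24, 6, 111, 93)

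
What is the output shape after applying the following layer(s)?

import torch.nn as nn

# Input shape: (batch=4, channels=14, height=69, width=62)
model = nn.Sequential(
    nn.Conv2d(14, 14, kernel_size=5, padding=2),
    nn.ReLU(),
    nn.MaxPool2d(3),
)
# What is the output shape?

Input shape: (4, 14, 69, 62)
  -> after Conv2d: (4, 14, 69, 62)
  -> after ReLU: (4, 14, 69, 62)
Output shape: (4, 14, 23, 20)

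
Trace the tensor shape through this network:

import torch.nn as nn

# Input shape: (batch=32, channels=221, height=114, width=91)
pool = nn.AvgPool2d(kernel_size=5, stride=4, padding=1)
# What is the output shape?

Input shape: (32, 221, 114, 91)
Output shape: (32, 221, 28, 23)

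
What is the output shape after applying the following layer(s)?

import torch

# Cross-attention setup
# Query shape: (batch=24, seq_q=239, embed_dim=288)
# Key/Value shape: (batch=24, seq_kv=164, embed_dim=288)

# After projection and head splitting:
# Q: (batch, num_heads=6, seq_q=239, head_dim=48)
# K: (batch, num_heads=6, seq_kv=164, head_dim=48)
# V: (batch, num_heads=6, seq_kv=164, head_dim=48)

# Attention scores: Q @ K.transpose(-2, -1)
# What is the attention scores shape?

Input shape: (24, 239, 288)
Output shape: (24, 6, 239, 164)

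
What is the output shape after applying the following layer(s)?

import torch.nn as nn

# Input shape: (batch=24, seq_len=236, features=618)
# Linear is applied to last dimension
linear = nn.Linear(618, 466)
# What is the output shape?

Input shape: (24, 236, 618)
Output shape: (24, 236, 466)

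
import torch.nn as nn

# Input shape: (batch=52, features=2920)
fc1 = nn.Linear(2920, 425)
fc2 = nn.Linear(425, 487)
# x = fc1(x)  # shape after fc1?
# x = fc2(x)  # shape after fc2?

Input shape: (52, 2920)
  -> after fc1: (52, 425)
Output shape: (52, 487)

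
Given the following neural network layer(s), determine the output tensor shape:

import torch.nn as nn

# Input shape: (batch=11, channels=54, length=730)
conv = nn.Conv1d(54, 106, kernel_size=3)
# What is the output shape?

Input shape: (11, 54, 730)
Output shape: (11, 106, 728)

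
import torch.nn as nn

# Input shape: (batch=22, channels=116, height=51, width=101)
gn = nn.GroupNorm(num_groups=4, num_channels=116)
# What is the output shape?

Input shape: (22, 116, 51, 101)
Output shape: (22, 116, 51, 101)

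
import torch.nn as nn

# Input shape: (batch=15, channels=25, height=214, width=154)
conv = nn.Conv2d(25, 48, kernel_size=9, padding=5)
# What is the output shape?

Input shape: (15, 25, 214, 154)
Output shape: (15, 48, 216, 156)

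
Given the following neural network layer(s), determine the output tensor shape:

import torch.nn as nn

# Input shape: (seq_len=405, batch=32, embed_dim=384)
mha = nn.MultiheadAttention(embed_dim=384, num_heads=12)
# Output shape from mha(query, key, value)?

Input shape: (405, 32, 384)
Output shape: (405, 32, 384)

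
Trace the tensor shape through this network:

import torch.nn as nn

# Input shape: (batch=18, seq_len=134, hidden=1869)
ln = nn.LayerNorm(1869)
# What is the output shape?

Input shape: (18, 134, 1869)
Output shape: (18, 134, 1869)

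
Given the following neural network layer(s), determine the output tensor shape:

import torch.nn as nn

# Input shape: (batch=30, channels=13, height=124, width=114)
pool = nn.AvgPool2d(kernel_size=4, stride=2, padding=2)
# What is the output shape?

Input shape: (30, 13, 124, 114)
Output shape: (30, 13, 63, 58)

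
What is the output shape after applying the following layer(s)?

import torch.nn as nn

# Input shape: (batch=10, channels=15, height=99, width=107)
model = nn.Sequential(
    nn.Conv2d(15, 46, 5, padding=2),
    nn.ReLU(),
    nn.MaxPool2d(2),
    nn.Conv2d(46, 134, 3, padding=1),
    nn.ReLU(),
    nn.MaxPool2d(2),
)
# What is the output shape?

Input shape: (10, 15, 99, 107)
  -> after first Conv2d: (10, 46, 99, 107)
  -> after first MaxPool2d: (10, 46, 49, 53)
  -> after second Conv2d: (10, 134, 49, 53)
Output shape: (10, 134, 24, 26)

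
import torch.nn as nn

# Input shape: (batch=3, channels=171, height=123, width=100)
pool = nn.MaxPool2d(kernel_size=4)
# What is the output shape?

Input shape: (3, 171, 123, 100)
Output shape: (3, 171, 30, 25)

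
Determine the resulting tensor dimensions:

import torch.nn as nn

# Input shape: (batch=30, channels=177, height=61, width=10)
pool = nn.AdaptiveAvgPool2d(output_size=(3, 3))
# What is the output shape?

Input shape: (30, 177, 61, 10)
Output shape: (30, 177, 3, 3)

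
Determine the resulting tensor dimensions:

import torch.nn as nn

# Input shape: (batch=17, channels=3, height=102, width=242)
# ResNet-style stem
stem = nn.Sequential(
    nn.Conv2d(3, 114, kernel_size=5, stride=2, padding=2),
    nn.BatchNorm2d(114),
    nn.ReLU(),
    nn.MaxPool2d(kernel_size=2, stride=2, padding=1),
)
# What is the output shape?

Input shape: (17, 3, 102, 242)
  -> after Conv2d 5x5 stride=2: (17, 114, 51, 121)
Output shape: (17, 114, 26, 61)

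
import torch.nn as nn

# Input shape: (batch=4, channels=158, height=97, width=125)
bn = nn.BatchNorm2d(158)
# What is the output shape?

Input shape: (4, 158, 97, 125)
Output shape: (4, 158, 97, 125)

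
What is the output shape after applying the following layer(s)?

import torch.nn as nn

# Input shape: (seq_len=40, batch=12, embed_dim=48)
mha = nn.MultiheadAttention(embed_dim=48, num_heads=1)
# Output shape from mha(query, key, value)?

Input shape: (40, 12, 48)
Output shape: (40, 12, 48)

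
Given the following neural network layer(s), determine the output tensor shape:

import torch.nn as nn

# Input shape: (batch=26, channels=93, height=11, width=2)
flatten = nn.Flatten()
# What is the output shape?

Input shape: (26, 93, 11, 2)
Output shape: (26, 2046)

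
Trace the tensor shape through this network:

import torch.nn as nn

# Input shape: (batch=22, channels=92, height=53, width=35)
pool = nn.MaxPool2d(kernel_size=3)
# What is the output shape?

Input shape: (22, 92, 53, 35)
Output shape: (22, 92, 17, 11)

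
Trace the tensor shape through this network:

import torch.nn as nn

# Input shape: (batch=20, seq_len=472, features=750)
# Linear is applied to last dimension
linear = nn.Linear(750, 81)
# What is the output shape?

Input shape: (20, 472, 750)
Output shape: (20, 472, 81)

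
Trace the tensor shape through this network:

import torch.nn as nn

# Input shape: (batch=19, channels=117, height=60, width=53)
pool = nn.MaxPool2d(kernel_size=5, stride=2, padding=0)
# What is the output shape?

Input shape: (19, 117, 60, 53)
Output shape: (19, 117, 28, 25)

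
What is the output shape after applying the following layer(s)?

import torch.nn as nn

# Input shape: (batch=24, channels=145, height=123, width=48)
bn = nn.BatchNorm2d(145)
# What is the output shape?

Input shape: (24, 145, 123, 48)
Output shape: (24, 145, 123, 48)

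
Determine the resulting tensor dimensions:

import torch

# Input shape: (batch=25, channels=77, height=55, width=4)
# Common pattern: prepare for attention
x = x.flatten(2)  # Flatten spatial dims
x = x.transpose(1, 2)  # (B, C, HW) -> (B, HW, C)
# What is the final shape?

Input shape: (25, 77, 55, 4)
  -> after flatten(2): (25, 77, 220)
Output shape: (25, 220, 77)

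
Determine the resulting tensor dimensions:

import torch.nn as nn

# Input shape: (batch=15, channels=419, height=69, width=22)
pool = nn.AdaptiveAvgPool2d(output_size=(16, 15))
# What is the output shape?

Input shape: (15, 419, 69, 22)
Output shape: (15, 419, 16, 15)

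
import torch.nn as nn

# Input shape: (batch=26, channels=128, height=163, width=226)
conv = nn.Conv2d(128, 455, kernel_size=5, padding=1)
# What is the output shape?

Input shape: (26, 128, 163, 226)
Output shape: (26, 455, 161, 224)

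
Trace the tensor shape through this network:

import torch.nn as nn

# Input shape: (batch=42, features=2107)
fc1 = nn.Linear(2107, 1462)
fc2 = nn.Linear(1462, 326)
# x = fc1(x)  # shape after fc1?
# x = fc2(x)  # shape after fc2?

Input shape: (42, 2107)
  -> after fc1: (42, 1462)
Output shape: (42, 326)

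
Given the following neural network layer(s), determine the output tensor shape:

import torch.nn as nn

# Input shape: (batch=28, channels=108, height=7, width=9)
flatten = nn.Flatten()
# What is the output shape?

Input shape: (28, 108, 7, 9)
Output shape: (28, 6804)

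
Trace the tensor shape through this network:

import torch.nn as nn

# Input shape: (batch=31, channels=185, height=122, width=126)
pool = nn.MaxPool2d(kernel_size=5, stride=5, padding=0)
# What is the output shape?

Input shape: (31, 185, 122, 126)
Output shape: (31, 185, 24, 25)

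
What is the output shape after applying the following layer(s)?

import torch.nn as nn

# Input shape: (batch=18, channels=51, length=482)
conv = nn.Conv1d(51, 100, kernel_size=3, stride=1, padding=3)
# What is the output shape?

Input shape: (18, 51, 482)
Output shape: (18, 100, 486)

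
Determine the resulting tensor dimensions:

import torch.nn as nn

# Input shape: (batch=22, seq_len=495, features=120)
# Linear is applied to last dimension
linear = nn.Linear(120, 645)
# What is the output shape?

Input shape: (22, 495, 120)
Output shape: (22, 495, 645)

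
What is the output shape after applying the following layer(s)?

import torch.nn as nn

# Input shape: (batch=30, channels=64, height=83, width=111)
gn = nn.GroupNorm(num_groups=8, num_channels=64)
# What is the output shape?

Input shape: (30, 64, 83, 111)
Output shape: (30, 64, 83, 111)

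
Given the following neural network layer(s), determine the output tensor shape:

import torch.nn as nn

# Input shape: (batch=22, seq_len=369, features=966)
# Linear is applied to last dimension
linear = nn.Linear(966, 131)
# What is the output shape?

Input shape: (22, 369, 966)
Output shape: (22, 369, 131)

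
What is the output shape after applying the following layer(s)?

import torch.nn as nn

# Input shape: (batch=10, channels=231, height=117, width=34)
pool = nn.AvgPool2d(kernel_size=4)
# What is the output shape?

Input shape: (10, 231, 117, 34)
Output shape: (10, 231, 29, 8)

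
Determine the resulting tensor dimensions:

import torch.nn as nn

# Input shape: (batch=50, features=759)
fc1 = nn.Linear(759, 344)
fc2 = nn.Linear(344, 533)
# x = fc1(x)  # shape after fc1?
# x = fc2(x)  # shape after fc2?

Input shape: (50, 759)
  -> after fc1: (50, 344)
Output shape: (50, 533)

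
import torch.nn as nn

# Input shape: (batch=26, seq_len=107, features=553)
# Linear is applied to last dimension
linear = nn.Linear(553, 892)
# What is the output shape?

Input shape: (26, 107, 553)
Output shape: (26, 107, 892)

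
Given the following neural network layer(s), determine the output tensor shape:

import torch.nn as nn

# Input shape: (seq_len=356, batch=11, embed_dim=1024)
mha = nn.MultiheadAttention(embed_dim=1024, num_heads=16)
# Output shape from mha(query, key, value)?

Input shape: (356, 11, 1024)
Output shape: (356, 11, 1024)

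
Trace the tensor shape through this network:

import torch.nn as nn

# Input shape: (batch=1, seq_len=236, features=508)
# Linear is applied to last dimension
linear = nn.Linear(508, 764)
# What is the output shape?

Input shape: (1, 236, 508)
Output shape: (1, 236, 764)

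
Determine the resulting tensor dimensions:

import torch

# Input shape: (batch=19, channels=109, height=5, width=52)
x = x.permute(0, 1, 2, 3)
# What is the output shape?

Input shape: (19, 109, 5, 52)
Output shape: (19, 109, 5, 52)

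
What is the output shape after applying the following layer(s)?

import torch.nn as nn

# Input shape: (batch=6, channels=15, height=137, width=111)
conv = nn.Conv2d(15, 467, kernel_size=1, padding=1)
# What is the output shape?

Input shape: (6, 15, 137, 111)
Output shape: (6, 467, 139, 113)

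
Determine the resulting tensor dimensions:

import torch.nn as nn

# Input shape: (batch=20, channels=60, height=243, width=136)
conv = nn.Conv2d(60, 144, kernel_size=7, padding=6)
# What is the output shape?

Input shape: (20, 60, 243, 136)
Output shape: (20, 144, 249, 142)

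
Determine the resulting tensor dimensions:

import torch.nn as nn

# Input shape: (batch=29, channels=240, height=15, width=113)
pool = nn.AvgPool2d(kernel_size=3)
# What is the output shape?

Input shape: (29, 240, 15, 113)
Output shape: (29, 240, 5, 37)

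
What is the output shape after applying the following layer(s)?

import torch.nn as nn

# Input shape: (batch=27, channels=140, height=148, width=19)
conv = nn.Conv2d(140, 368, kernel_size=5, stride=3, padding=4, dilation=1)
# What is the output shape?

Input shape: (27, 140, 148, 19)
Output shape: (27, 368, 51, 8)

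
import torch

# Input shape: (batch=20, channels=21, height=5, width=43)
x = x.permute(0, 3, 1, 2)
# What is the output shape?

Input shape: (20, 21, 5, 43)
Output shape: (20, 43, 21, 5)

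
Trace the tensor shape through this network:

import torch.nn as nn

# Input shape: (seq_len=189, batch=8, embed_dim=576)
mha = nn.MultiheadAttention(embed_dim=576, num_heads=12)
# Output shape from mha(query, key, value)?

Input shape: (189, 8, 576)
Output shape: (189, 8, 576)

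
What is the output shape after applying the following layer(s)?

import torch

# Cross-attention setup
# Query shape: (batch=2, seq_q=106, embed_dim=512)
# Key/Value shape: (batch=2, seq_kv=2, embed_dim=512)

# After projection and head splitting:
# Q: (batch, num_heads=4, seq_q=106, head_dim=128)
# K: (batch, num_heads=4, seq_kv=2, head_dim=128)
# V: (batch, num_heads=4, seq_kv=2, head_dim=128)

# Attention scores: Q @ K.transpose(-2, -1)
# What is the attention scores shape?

Input shape: (2, 106, 512)
Output shape: (2, 4, 106, 2)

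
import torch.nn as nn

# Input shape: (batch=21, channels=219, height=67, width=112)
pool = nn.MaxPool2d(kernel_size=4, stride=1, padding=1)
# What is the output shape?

Input shape: (21, 219, 67, 112)
Output shape: (21, 219, 66, 111)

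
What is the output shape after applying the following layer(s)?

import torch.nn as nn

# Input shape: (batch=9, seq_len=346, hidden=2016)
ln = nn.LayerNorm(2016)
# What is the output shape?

Input shape: (9, 346, 2016)
Output shape: (9, 346, 2016)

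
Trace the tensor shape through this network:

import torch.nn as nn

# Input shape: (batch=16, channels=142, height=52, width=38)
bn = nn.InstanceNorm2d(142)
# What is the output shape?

Input shape: (16, 142, 52, 38)
Output shape: (16, 142, 52, 38)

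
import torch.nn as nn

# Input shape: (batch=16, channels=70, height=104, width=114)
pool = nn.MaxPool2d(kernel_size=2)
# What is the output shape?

Input shape: (16, 70, 104, 114)
Output shape: (16, 70, 52, 57)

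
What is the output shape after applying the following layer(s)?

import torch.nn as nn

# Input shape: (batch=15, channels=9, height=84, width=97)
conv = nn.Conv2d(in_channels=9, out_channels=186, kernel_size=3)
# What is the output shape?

Input shape: (15, 9, 84, 97)
Output shape: (15, 186, 82, 95)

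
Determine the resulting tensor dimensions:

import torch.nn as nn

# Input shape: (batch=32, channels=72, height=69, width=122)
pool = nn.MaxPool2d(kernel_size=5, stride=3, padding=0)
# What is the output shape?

Input shape: (32, 72, 69, 122)
Output shape: (32, 72, 22, 40)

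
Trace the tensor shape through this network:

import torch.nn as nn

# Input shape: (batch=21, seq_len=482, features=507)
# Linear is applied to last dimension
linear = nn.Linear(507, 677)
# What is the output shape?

Input shape: (21, 482, 507)
Output shape: (21, 482, 677)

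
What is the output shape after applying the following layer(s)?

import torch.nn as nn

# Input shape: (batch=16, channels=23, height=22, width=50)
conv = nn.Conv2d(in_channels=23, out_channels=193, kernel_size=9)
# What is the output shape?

Input shape: (16, 23, 22, 50)
Output shape: (16, 193, 14, 42)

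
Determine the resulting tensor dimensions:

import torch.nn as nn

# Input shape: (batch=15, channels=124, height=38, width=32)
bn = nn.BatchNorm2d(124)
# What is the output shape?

Input shape: (15, 124, 38, 32)
Output shape: (15, 124, 38, 32)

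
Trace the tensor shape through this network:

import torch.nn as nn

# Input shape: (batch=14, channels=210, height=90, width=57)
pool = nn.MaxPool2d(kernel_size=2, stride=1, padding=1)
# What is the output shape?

Input shape: (14, 210, 90, 57)
Output shape: (14, 210, 91, 58)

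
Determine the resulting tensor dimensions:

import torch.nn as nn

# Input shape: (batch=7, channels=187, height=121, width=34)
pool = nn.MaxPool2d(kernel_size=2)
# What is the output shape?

Input shape: (7, 187, 121, 34)
Output shape: (7, 187, 60, 17)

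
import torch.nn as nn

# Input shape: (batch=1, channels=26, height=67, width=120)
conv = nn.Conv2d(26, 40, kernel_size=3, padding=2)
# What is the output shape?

Input shape: (1, 26, 67, 120)
Output shape: (1, 40, 69, 122)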